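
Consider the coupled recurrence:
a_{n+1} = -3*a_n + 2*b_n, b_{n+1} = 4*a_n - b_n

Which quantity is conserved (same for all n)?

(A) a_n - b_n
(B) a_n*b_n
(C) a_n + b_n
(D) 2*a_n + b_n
C

Replace a_n by a_{n+1} = -3*a_n + 2*b_n and b_n by b_{n+1} = 4*a_n - b_n in each option and simplify:
(A) a_n - b_n  ->  (-3*a_n + 2*b_n) - (4*a_n - b_n) = -7*a_n + 3*b_n   [not conserved]
(B) a_n*b_n  ->  (-3*a_n + 2*b_n)*(4*a_n - b_n) = -12*a_n^2 + 11*a_n*b_n - 2*b_n^2   [not conserved]
(C) a_n + b_n  ->  (-3*a_n + 2*b_n) + (4*a_n - b_n) = a_n + b_n   [conserved]
(D) 2*a_n + b_n  ->  2*(-3*a_n + 2*b_n) + (4*a_n - b_n) = -2*a_n + 3*b_n   [not conserved]

Only (C) a_n + b_n returns to itself after one step, so it is the conserved quantity.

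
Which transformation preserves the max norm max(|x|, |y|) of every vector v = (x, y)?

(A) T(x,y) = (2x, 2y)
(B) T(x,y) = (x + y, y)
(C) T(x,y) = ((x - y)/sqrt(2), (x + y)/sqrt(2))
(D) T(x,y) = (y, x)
D

A transformation preserves a norm if ||T(v)|| = ||v|| for every v; a single vector where the norm changes rules an option out.

(A) T(x,y) = (2x, 2y): v = (1, 0) has norm max(|1|, |0|) = 1, but T(v) = (2, 0) has norm 2 -- not preserved.
(B) T(x,y) = (x + y, y): v = (1, 1) has norm max(|1|, |1|) = 1, but T(v) = (2, 1) has norm 2 -- not preserved.
(C) T(x,y) = ((x - y)/sqrt(2), (x + y)/sqrt(2)): v = (1, 0) has norm max(|1|, |0|) = 1, but T(v) = (sqrt(2)/2, sqrt(2)/2) has norm sqrt(2)/2 -- not preserved.
(D) T(x,y) = (y, x): preserves the norm -- it only permutes the coordinates and/or flips signs, which leaves max(|x|, |y|) unchanged.

Therefore the answer is (D).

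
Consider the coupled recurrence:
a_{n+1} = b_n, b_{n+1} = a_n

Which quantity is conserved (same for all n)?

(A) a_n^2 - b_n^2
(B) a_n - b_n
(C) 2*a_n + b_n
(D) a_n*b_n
D

Replace a_n by a_{n+1} = b_n and b_n by b_{n+1} = a_n in each option and simplify:
(A) a_n^2 - b_n^2  ->  (b_n)^2 - (a_n)^2 = -a_n^2 + b_n^2   [not conserved]
(B) a_n - b_n  ->  (b_n) - (a_n) = -a_n + b_n   [not conserved]
(C) 2*a_n + b_n  ->  2*(b_n) + (a_n) = a_n + 2*b_n   [not conserved]
(D) a_n*b_n  ->  (b_n)*(a_n) = a_n*b_n   [conserved]

Only (D) a_n*b_n returns to itself after one step, so it is the conserved quantity.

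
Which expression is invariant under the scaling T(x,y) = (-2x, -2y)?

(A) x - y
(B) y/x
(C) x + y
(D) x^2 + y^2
B

Under the uniform scaling T(x,y) = (-2x, -2y):
Substitute the transformed coordinates into each option and compare with the original:
(A) x - y  ->  (-2x) - (-2y) = -2x + 2y   [differs from x - y: not invariant]
(B) y/x  ->  (-2y)/(-2x) = y/x   [equals y/x: invariant]
(C) x + y  ->  (-2x) + (-2y) = -2x - 2y   [differs from x + y: not invariant]
(D) x^2 + y^2  ->  (-2x)^2 + (-2y)^2 = 4x^2 + 4y^2   [differs from x^2 + y^2: not invariant]

Only option (B), y/x, is unchanged by the transformation.
The common factor -2 cancels in a ratio of coordinates, while sums, products and sums of squares pick up factors of -2 or 4.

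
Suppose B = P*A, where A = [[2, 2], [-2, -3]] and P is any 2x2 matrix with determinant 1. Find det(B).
-2

By the multiplicative property of determinants, det(B) = det(P*A) = det(P) * det(A) = det(A),
so the determinant is invariant under multiplication by any determinant-1 matrix; we just need det(A).

det(A) = (2)(-3) - (2)(-2) = -6 - (-4) = -2

Therefore det(B) = 1 * (-2) = -2.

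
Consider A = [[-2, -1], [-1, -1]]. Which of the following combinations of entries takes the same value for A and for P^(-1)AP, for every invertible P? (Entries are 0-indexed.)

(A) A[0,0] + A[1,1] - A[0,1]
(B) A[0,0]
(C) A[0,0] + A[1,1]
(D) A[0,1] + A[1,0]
C

A[0,0] + A[1,1] is the trace of A. By the cyclic property of the trace, tr(P^(-1)AP) = tr(APP^(-1)) = tr(A), so it is the same for every matrix similar to A.

The other combinations are not similarity invariants. For example, take P = [[1, -1], [0, 1]] (det P = 1), so P^(-1) = [[1, 1], [0, 1]] and
B = P^(-1)AP = [[-3, 1], [-1, 0]].
Evaluating each option on A and on B:
(A) A[0,0] + A[1,1] - A[0,1]: -2 for A, -4 for B -> changes
(B) A[0,0]: -2 for A, -3 for B -> changes
(C) A[0,0] + A[1,1]: -3 for A, -3 for B -> unchanged
(D) A[0,1] + A[1,0]: -2 for A, 0 for B -> changes

Only (C) A[0,0] + A[1,1] = -3 survives (and it does so for every P, not just this one), so it is the invariant.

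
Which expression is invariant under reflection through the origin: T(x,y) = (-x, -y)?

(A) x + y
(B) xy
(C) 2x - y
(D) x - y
B

The map is reflection through the origin: T(x,y) = (-x, -y).
Substitute the transformed coordinates into each option and compare with the original:
(A) x + y  ->  (-x) + (-y) = -x - y   [differs from x + y: not invariant]
(B) xy  ->  (-x)(-y) = xy   [equals xy: invariant]
(C) 2x - y  ->  2(-x) - (-y) = -2x + y   [differs from 2x - y: not invariant]
(D) x - y  ->  (-x) - (-y) = -x + y   [differs from x - y: not invariant]

Only option (B), xy, is unchanged by the transformation.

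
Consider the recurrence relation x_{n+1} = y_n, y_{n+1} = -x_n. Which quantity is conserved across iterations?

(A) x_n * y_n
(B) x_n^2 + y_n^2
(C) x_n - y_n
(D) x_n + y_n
B

For the recurrence x_{n+1} = y_n, y_{n+1} = -x_n:

x_{n+1}^2 + y_{n+1}^2 = y_n^2 + (-x_n)^2 = x_n^2 + y_n^2
The sum of squares is conserved (like energy in a harmonic oscillator).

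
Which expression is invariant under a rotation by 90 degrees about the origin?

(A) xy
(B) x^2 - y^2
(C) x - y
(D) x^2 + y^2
D

A rotation by 90 degrees sends (x, y) to (-y, x).
Substitute the transformed coordinates into each option and compare with the original:
(A) xy  ->  (-y)(x) = -xy   [differs from xy: not invariant]
(B) x^2 - y^2  ->  (-y)^2 - (x)^2 = -x^2 + y^2   [differs from x^2 - y^2: not invariant]
(C) x - y  ->  (-y) - (x) = -x - y   [differs from x - y: not invariant]
(D) x^2 + y^2  ->  (-y)^2 + (x)^2 = x^2 + y^2   [equals x^2 + y^2: invariant]

Only option (D), x^2 + y^2, is unchanged by the transformation.
Geometrically, x^2 + y^2 is the squared distance from the origin, which every rotation about the origin preserves.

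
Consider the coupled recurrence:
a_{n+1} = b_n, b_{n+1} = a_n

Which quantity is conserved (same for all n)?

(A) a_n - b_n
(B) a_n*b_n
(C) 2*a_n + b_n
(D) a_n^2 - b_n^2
B

Replace a_n by a_{n+1} = b_n and b_n by b_{n+1} = a_n in each option and simplify:
(A) a_n - b_n  ->  (b_n) - (a_n) = -a_n + b_n   [not conserved]
(B) a_n*b_n  ->  (b_n)*(a_n) = a_n*b_n   [conserved]
(C) 2*a_n + b_n  ->  2*(b_n) + (a_n) = a_n + 2*b_n   [not conserved]
(D) a_n^2 - b_n^2  ->  (b_n)^2 - (a_n)^2 = -a_n^2 + b_n^2   [not conserved]

Only (B) a_n*b_n returns to itself after one step, so it is the conserved quantity.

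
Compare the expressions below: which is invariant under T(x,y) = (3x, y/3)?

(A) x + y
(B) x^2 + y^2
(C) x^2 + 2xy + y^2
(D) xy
D

An expression E(x,y) is invariant under T if E(T(x,y)) = E(x,y). Here T(x,y) = (3x, y/3).
Substitute the transformed coordinates into each option and compare with the original:
(A) x + y  ->  (3x) + (y/3) = 3x + y/3   [differs from x + y: not invariant]
(B) x^2 + y^2  ->  (3x)^2 + (y/3)^2 = 9x^2 + y^2/9   [differs from x^2 + y^2: not invariant]
(C) x^2 + 2xy + y^2  ->  (3x)^2 + 2(3x)(y/3) + (y/3)^2 = 9x^2 + 2xy + y^2/9   [differs from x^2 + 2xy + y^2: not invariant]
(D) xy  ->  (3x)(y/3) = xy   [equals xy: invariant]

Only option (D), xy, is unchanged by the transformation.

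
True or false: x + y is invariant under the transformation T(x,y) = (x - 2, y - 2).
False

Substitute T(x,y) = (x - 2, y - 2) into the expression and compare with the original.

Original: x + y
After applying T: (x - 2) + (y - 2) = x + y - 4

This differs from the original x + y (difference: -4), so the expression is NOT invariant.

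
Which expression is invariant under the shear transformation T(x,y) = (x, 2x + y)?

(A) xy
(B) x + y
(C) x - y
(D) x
D

Under the shear T(x,y) = (x, 2x + y):
Substitute the transformed coordinates into each option and compare with the original:
(A) xy  ->  (x)(2x + y) = 2x^2 + xy   [differs from xy: not invariant]
(B) x + y  ->  (x) + (2x + y) = 3x + y   [differs from x + y: not invariant]
(C) x - y  ->  (x) - (2x + y) = -x - y   [differs from x - y: not invariant]
(D) x  ->  (x) = x   [equals x: invariant]

Only option (D), x, is unchanged by the transformation.
A vertical shear moves points parallel to the y-axis, so the x-coordinate (and any function of x alone) is unchanged.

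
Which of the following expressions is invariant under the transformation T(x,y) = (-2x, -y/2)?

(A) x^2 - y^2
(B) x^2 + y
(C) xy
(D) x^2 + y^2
C

An expression E(x,y) is invariant under T if E(T(x,y)) = E(x,y). Here T(x,y) = (-2x, -y/2).
Substitute the transformed coordinates into each option and compare with the original:
(A) x^2 - y^2  ->  (-2x)^2 - (-y/2)^2 = 4x^2 - y^2/4   [differs from x^2 - y^2: not invariant]
(B) x^2 + y  ->  (-2x)^2 + (-y/2) = 4x^2 - y/2   [differs from x^2 + y: not invariant]
(C) xy  ->  (-2x)(-y/2) = xy   [equals xy: invariant]
(D) x^2 + y^2  ->  (-2x)^2 + (-y/2)^2 = 4x^2 + y^2/4   [differs from x^2 + y^2: not invariant]

Only option (C), xy, is unchanged by the transformation.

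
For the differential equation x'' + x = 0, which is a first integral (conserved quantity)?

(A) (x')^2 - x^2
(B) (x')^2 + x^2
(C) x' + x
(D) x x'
B

A first integral I satisfies dI/dt = 0 along every solution. Differentiate each option and use the equation of motion:
(A) d/dt[(x')^2 - x^2] = 2x'x'' - 2x x' = -4x x', not identically 0
(B) d/dt[(x')^2 + x^2] = 2x'x'' + 2x x' = 2x'(-x) + 2x x' = 0
(C) d/dt[x' + x] = x'' + x' = -x + x', not identically 0
(D) d/dt[x x'] = (x')^2 + x x'' = (x')^2 - x^2, not identically 0

Only (B) has zero time-derivative. So the energy-like quantity (x')^2 + x^2 is the first integral.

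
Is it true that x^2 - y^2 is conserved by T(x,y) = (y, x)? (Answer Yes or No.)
No

Substitute T(x,y) = (y, x) into the expression and compare with the original.

Original: x^2 - y^2
After applying T: (y)^2 - (x)^2 = -x^2 + y^2

This differs from the original x^2 - y^2 (difference: -2x^2 + 2y^2), so the expression is NOT invariant.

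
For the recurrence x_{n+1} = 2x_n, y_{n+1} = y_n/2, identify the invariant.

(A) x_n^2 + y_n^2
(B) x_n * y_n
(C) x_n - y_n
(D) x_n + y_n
B

For the recurrence x_{n+1} = 2x_n, y_{n+1} = y_n/2:

x_{n+1} * y_{n+1} = (2x_n) * (y_n/2) = x_n * y_n
The product is conserved.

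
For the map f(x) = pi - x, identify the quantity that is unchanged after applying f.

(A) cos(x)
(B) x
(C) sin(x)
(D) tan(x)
C

For f(x) = pi - x:
sin(pi - x) = sin(x), so sine is invariant under this transformation.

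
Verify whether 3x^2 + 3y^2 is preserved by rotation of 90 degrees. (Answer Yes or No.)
Yes

Applying rotation by 90 degrees: x' = x*cos(90 degrees) - y*sin(90 degrees) = -y, y' = x*sin(90 degrees) + y*cos(90 degrees) = x

Substituting into 3x^2 + 3y^2:
3(-y)^2 + 3(x)^2
= 3x^2 + 3y^2

This equals the original expression 3x^2 + 3y^2, so it IS invariant.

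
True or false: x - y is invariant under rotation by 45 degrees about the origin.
False

Applying rotation by 45 degrees: x' = x*cos(45 degrees) - y*sin(45 degrees) = sqrt(2)x/2 - sqrt(2)y/2, y' = x*sin(45 degrees) + y*cos(45 degrees) = sqrt(2)x/2 + sqrt(2)y/2

Substituting into x - y:
(sqrt(2)x/2 - sqrt(2)y/2) - (sqrt(2)x/2 + sqrt(2)y/2)
= -sqrt(2)y

This differs from the original expression x - y, so it is NOT invariant.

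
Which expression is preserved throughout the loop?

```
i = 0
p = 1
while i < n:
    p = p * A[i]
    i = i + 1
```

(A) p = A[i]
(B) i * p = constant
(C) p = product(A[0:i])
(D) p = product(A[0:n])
C

A loop invariant must hold before the first iteration and be re-established by every execution of the body.

(C) p = product(A[0:i]): Initially i = 0 and p = 1 = product of the empty slice A[0:0]. If p = product(A[0:i]) holds at the top of an iteration, the body sets p to product(A[0:i]) * A[i] = product(A[0:i+1]) and then i to i+1, so the property is restored. At exit i = n, giving p = product(A[0:n]).

The other options fail:
(A) p = A[i]: after the first iteration p = A[0] but i = 1; in general p is a product of several elements, not a single one.
(B) i * p = constant: initially i * p = 0, but after one iteration it is 1 * A[0], which is nonzero in general.
(D) p = product(A[0:n]): false before the loop (p = 1, not the full product) -- it only becomes true at exit.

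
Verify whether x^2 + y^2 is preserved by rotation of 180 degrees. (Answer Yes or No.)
Yes

Applying rotation by 180 degrees: x' = x*cos(180 degrees) - y*sin(180 degrees) = -x, y' = x*sin(180 degrees) + y*cos(180 degrees) = -y

Substituting into x^2 + y^2:
(-x)^2 + (-y)^2
= x^2 + y^2

This equals the original expression x^2 + y^2, so it IS invariant.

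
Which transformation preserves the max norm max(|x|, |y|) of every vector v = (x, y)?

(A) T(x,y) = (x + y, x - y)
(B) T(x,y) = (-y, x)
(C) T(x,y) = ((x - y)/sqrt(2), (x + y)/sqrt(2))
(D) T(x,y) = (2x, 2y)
B

A transformation preserves a norm if ||T(v)|| = ||v|| for every v; a single vector where the norm changes rules an option out.

(A) T(x,y) = (x + y, x - y): v = (1, 1) has norm max(|1|, |1|) = 1, but T(v) = (2, 0) has norm 2 -- not preserved.
(B) T(x,y) = (-y, x): preserves the norm -- it only permutes the coordinates and/or flips signs, which leaves max(|x|, |y|) unchanged.
(C) T(x,y) = ((x - y)/sqrt(2), (x + y)/sqrt(2)): v = (1, 0) has norm max(|1|, |0|) = 1, but T(v) = (sqrt(2)/2, sqrt(2)/2) has norm sqrt(2)/2 -- not preserved.
(D) T(x,y) = (2x, 2y): v = (1, 0) has norm max(|1|, |0|) = 1, but T(v) = (2, 0) has norm 2 -- not preserved.

Therefore the answer is (B).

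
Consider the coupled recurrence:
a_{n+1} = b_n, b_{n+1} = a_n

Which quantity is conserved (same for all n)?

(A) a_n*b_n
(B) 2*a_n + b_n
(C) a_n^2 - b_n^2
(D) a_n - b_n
A

Replace a_n by a_{n+1} = b_n and b_n by b_{n+1} = a_n in each option and simplify:
(A) a_n*b_n  ->  (b_n)*(a_n) = a_n*b_n   [conserved]
(B) 2*a_n + b_n  ->  2*(b_n) + (a_n) = a_n + 2*b_n   [not conserved]
(C) a_n^2 - b_n^2  ->  (b_n)^2 - (a_n)^2 = -a_n^2 + b_n^2   [not conserved]
(D) a_n - b_n  ->  (b_n) - (a_n) = -a_n + b_n   [not conserved]

Only (A) a_n*b_n returns to itself after one step, so it is the conserved quantity.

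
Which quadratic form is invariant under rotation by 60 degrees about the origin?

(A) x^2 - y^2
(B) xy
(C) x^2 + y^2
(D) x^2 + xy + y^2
C

Rotation by 60 degrees sends (x, y) to (x/2 - sqrt(3)y/2, sqrt(3)x/2 + y/2).
Substitute the transformed coordinates into each option and compare with the original:
(A) x^2 - y^2  ->  (x/2 - sqrt(3)y/2)^2 - (sqrt(3)x/2 + y/2)^2 = -x^2/2 - sqrt(3)xy + y^2/2   [differs from x^2 - y^2: not invariant]
(B) xy  ->  (x/2 - sqrt(3)y/2)(sqrt(3)x/2 + y/2) = sqrt(3)x^2/4 - xy/2 - sqrt(3)y^2/4   [differs from xy: not invariant]
(C) x^2 + y^2  ->  (x/2 - sqrt(3)y/2)^2 + (sqrt(3)x/2 + y/2)^2 = x^2 + y^2   [equals x^2 + y^2: invariant]
(D) x^2 + xy + y^2  ->  (x/2 - sqrt(3)y/2)^2 + (x/2 - sqrt(3)y/2)(sqrt(3)x/2 + y/2) + (sqrt(3)x/2 + y/2)^2 = sqrt(3)x^2/4 + x^2 - xy/2 - sqrt(3)y^2/4 + y^2   [differs from x^2 + xy + y^2: not invariant]

Only option (C), x^2 + y^2, is unchanged by the transformation.
x^2 + y^2 is the squared distance from the origin, which rotations preserve.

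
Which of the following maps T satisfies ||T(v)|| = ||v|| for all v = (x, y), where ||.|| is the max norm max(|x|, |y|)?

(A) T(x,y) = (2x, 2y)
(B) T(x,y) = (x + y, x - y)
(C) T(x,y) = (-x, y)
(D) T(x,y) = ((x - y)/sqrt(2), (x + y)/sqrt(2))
C

A transformation preserves a norm if ||T(v)|| = ||v|| for every v; a single vector where the norm changes rules an option out.

(A) T(x,y) = (2x, 2y): v = (1, 0) has norm max(|1|, |0|) = 1, but T(v) = (2, 0) has norm 2 -- not preserved.
(B) T(x,y) = (x + y, x - y): v = (1, 1) has norm max(|1|, |1|) = 1, but T(v) = (2, 0) has norm 2 -- not preserved.
(C) T(x,y) = (-x, y): preserves the norm -- it only permutes the coordinates and/or flips signs, which leaves max(|x|, |y|) unchanged.
(D) T(x,y) = ((x - y)/sqrt(2), (x + y)/sqrt(2)): v = (1, 0) has norm max(|1|, |0|) = 1, but T(v) = (sqrt(2)/2, sqrt(2)/2) has norm sqrt(2)/2 -- not preserved.

Therefore the answer is (C).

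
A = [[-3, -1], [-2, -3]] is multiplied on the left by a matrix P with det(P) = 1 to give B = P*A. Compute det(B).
7

By the multiplicative property of determinants, det(B) = det(P*A) = det(P) * det(A) = det(A),
so the determinant is invariant under multiplication by any determinant-1 matrix; we just need det(A).

det(A) = (-3)(-3) - (-1)(-2) = 9 - 2 = 7

Therefore det(B) = 1 * 7 = 7.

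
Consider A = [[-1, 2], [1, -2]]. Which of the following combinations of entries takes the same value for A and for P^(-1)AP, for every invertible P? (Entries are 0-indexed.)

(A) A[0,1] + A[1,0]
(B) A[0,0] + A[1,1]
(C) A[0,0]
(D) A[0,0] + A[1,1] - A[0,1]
B

A[0,0] + A[1,1] is the trace of A. By the cyclic property of the trace, tr(P^(-1)AP) = tr(APP^(-1)) = tr(A), so it is the same for every matrix similar to A.

The other combinations are not similarity invariants. For example, take P = [[1, 2], [0, 1]] (det P = 1), so P^(-1) = [[1, -2], [0, 1]] and
B = P^(-1)AP = [[-3, 0], [1, 0]].
Evaluating each option on A and on B:
(A) A[0,1] + A[1,0]: 3 for A, 1 for B -> changes
(B) A[0,0] + A[1,1]: -3 for A, -3 for B -> unchanged
(C) A[0,0]: -1 for A, -3 for B -> changes
(D) A[0,0] + A[1,1] - A[0,1]: -5 for A, -3 for B -> changes

Only (B) A[0,0] + A[1,1] = -3 survives (and it does so for every P, not just this one), so it is the invariant.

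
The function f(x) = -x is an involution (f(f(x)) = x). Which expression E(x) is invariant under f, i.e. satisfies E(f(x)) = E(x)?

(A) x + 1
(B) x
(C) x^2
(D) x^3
C

Replace x by f(x) = -x in each option and simplify. As a quick numerical cross-check, also compare E(5) with E(f(5)) = E(-5).

(A) x + 1  ->  (-x) + 1 = 1 - x; check: E(5) = 6 but E(-5) = -4.   [not invariant]
(B) x  ->  (-x) = -x; check: E(5) = 5 but E(-5) = -5.   [not invariant]
(C) x^2  ->  (-x)^2, which simplifies back to x^2; check: E(5) = 25, E(-5) = 25.   [invariant]
(D) x^3  ->  (-x)^3 = -x^3; check: E(5) = 125 but E(-5) = -125.   [not invariant]

Only (C) is unchanged. E is symmetric under swapping x with f(x) = -x, which is exactly what an involution does.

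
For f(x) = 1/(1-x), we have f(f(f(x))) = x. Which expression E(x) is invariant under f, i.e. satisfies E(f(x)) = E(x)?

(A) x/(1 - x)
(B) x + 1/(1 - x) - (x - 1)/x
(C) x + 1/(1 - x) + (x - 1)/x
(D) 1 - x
C

Replace x by f(x) = 1/(1 - x) in each option and simplify. As a quick numerical cross-check, also compare E(4) with E(f(4)) = E(-1/3).

(A) x/(1 - x)  ->  (1/(1 - x))/(1 - (1/(1 - x))) = -1/x; check: E(4) = -4/3 but E(-1/3) = -1/4.   [not invariant]
(B) x + 1/(1 - x) - (x - 1)/x  ->  (1/(1 - x)) + 1/(1 - (1/(1 - x))) - ((1/(1 - x)) - 1)/(1/(1 - x)) = (x^2(1 - x) - x + (x - 1)^2)/(x(x - 1)); check: E(4) = 35/12 but E(-1/3) = -43/12.   [not invariant]
(C) x + 1/(1 - x) + (x - 1)/x  ->  (1/(1 - x)) + 1/(1 - (1/(1 - x))) + ((1/(1 - x)) - 1)/(1/(1 - x)), which simplifies back to x + 1/(1 - x) + (x - 1)/x; check: E(4) = 53/12, E(-1/3) = 53/12.   [invariant]
(D) 1 - x  ->  1 - (1/(1 - x)) = x/(x - 1); check: E(4) = -3 but E(-1/3) = 4/3.   [not invariant]

Only (C) is unchanged. Indeed f(f(x)) = 1/(1 - 1/(1-x)) = (1-x)/(-x) = (x-1)/x, so E(x) = x + f(x) + f(f(x)) is the sum over the whole 3-cycle; applying f just permutes the three terms cyclically (x -> f(x) -> f(f(x)) -> x), leaving the sum unchanged.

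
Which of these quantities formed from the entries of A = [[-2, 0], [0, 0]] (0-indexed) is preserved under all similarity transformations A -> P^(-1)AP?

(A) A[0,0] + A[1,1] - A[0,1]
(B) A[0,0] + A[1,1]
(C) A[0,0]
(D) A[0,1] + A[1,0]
B

A[0,0] + A[1,1] is the trace of A. By the cyclic property of the trace, tr(P^(-1)AP) = tr(APP^(-1)) = tr(A), so it is the same for every matrix similar to A.

The other combinations are not similarity invariants. For example, take P = [[2, 1], [1, 1]] (det P = 1), so P^(-1) = [[1, -1], [-1, 2]] and
B = P^(-1)AP = [[-4, -2], [4, 2]].
Evaluating each option on A and on B:
(A) A[0,0] + A[1,1] - A[0,1]: -2 for A, 0 for B -> changes
(B) A[0,0] + A[1,1]: -2 for A, -2 for B -> unchanged
(C) A[0,0]: -2 for A, -4 for B -> changes
(D) A[0,1] + A[1,0]: 0 for A, 2 for B -> changes

Only (B) A[0,0] + A[1,1] = -2 survives (and it does so for every P, not just this one), so it is the invariant.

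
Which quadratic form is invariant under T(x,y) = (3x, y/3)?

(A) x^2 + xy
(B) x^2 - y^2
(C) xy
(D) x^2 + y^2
C

T multiplies x by 3 and divides y by 3.
Substitute the transformed coordinates into each option and compare with the original:
(A) x^2 + xy  ->  (3x)^2 + (3x)(y/3) = 9x^2 + xy   [differs from x^2 + xy: not invariant]
(B) x^2 - y^2  ->  (3x)^2 - (y/3)^2 = 9x^2 - y^2/9   [differs from x^2 - y^2: not invariant]
(C) xy  ->  (3x)(y/3) = xy   [equals xy: invariant]
(D) x^2 + y^2  ->  (3x)^2 + (y/3)^2 = 9x^2 + y^2/9   [differs from x^2 + y^2: not invariant]

Only option (C), xy, is unchanged by the transformation.
The factors 3 and 1/3 cancel only in the pure product xy.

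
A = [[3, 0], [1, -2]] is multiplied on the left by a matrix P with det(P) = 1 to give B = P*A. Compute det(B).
-6

By the multiplicative property of determinants, det(B) = det(P*A) = det(P) * det(A) = det(A),
so the determinant is invariant under multiplication by any determinant-1 matrix; we just need det(A).

det(A) = (3)(-2) - (0)(1) = -6 - 0 = -6

Therefore det(B) = 1 * (-6) = -6.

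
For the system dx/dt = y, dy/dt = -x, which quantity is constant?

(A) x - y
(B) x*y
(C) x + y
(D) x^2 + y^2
D

A first integral I satisfies dI/dt = 0 along every solution. Differentiate each option and use the equation of motion:
(A) d/dt[x - y] = y - (-x) = x + y, not identically 0
(B) d/dt[x*y] = (dx/dt)y + x(dy/dt) = y^2 - x^2, not identically 0
(C) d/dt[x + y] = y + (-x) = y - x, not identically 0
(D) d/dt[x^2 + y^2] = 2x*dx/dt + 2y*dy/dt = 2x*y + 2y*(-x) = 0

Only (D) has zero time-derivative. So x^2 + y^2 (the squared radius; trajectories are circles) is the conserved quantity.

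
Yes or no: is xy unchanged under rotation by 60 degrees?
No

Applying rotation by 60 degrees: x' = x*cos(60 degrees) - y*sin(60 degrees) = x/2 - sqrt(3)y/2, y' = x*sin(60 degrees) + y*cos(60 degrees) = sqrt(3)x/2 + y/2

Substituting into xy:
(x/2 - sqrt(3)y/2)(sqrt(3)x/2 + y/2)
= sqrt(3)x^2/4 - xy/2 - sqrt(3)y^2/4

This differs from the original expression xy, so it is NOT invariant.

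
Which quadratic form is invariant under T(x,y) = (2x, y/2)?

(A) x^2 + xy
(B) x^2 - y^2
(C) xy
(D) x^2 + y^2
C

T multiplies x by 2 and divides y by 2.
Substitute the transformed coordinates into each option and compare with the original:
(A) x^2 + xy  ->  (2x)^2 + (2x)(y/2) = 4x^2 + xy   [differs from x^2 + xy: not invariant]
(B) x^2 - y^2  ->  (2x)^2 - (y/2)^2 = 4x^2 - y^2/4   [differs from x^2 - y^2: not invariant]
(C) xy  ->  (2x)(y/2) = xy   [equals xy: invariant]
(D) x^2 + y^2  ->  (2x)^2 + (y/2)^2 = 4x^2 + y^2/4   [differs from x^2 + y^2: not invariant]

Only option (C), xy, is unchanged by the transformation.
The factors 2 and 1/2 cancel only in the pure product xy.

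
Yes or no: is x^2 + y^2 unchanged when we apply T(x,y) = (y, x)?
Yes

Substitute T(x,y) = (y, x) into the expression and compare with the original.

Original: x^2 + y^2
After applying T: (y)^2 + (x)^2 = x^2 + y^2

This is identical to the original x^2 + y^2, so the expression is invariant.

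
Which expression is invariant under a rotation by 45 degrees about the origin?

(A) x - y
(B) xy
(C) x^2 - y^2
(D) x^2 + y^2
D

A rotation by 45 degrees sends (x, y) to (sqrt(2)x/2 - sqrt(2)y/2, sqrt(2)x/2 + sqrt(2)y/2).
Substitute the transformed coordinates into each option and compare with the original:
(A) x - y  ->  (sqrt(2)x/2 - sqrt(2)y/2) - (sqrt(2)x/2 + sqrt(2)y/2) = -sqrt(2)y   [differs from x - y: not invariant]
(B) xy  ->  (sqrt(2)x/2 - sqrt(2)y/2)(sqrt(2)x/2 + sqrt(2)y/2) = x^2/2 - y^2/2   [differs from xy: not invariant]
(C) x^2 - y^2  ->  (sqrt(2)x/2 - sqrt(2)y/2)^2 - (sqrt(2)x/2 + sqrt(2)y/2)^2 = -2xy   [differs from x^2 - y^2: not invariant]
(D) x^2 + y^2  ->  (sqrt(2)x/2 - sqrt(2)y/2)^2 + (sqrt(2)x/2 + sqrt(2)y/2)^2 = x^2 + y^2   [equals x^2 + y^2: invariant]

Only option (D), x^2 + y^2, is unchanged by the transformation.
Geometrically, x^2 + y^2 is the squared distance from the origin, which every rotation about the origin preserves.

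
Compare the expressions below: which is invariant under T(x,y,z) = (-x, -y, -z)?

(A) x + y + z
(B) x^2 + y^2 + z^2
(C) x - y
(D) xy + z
B

Apply T(x,y,z) = (-x, -y, -z) to each option, i.e. replace (x, y, z) by the transformed coordinates.
Substitute the transformed coordinates into each option and compare with the original:
(A) x + y + z  ->  (-x) + (-y) + (-z) = -x - y - z   [differs from x + y + z: not invariant]
(B) x^2 + y^2 + z^2  ->  (-x)^2 + (-y)^2 + (-z)^2 = x^2 + y^2 + z^2   [equals x^2 + y^2 + z^2: invariant]
(C) x - y  ->  (-x) - (-y) = -x + y   [differs from x - y: not invariant]
(D) xy + z  ->  (-x)(-y) + (-z) = xy - z   [differs from xy + z: not invariant]

Only option (B), x^2 + y^2 + z^2, is unchanged by the transformation.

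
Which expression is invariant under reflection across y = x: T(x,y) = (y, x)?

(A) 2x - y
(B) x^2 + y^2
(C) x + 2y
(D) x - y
B

The map is reflection across y = x: T(x,y) = (y, x).
Substitute the transformed coordinates into each option and compare with the original:
(A) 2x - y  ->  2(y) - (x) = -x + 2y   [differs from 2x - y: not invariant]
(B) x^2 + y^2  ->  (y)^2 + (x)^2 = x^2 + y^2   [equals x^2 + y^2: invariant]
(C) x + 2y  ->  (y) + 2(x) = 2x + y   [differs from x + 2y: not invariant]
(D) x - y  ->  (y) - (x) = -x + y   [differs from x - y: not invariant]

Only option (B), x^2 + y^2, is unchanged by the transformation.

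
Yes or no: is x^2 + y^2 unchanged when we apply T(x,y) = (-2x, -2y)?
No

Substitute T(x,y) = (-2x, -2y) into the expression and compare with the original.

Original: x^2 + y^2
After applying T: (-2x)^2 + (-2y)^2 = 4x^2 + 4y^2

This differs from the original x^2 + y^2 (difference: 3x^2 + 3y^2), so the expression is NOT invariant.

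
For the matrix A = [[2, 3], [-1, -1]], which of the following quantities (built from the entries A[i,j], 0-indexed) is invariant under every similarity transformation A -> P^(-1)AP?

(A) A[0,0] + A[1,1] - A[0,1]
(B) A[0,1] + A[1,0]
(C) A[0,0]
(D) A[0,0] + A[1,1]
D

A[0,0] + A[1,1] is the trace of A. By the cyclic property of the trace, tr(P^(-1)AP) = tr(APP^(-1)) = tr(A), so it is the same for every matrix similar to A.

The other combinations are not similarity invariants. For example, take P = [[1, 2], [0, 1]] (det P = 1), so P^(-1) = [[1, -2], [0, 1]] and
B = P^(-1)AP = [[4, 13], [-1, -3]].
Evaluating each option on A and on B:
(A) A[0,0] + A[1,1] - A[0,1]: -2 for A, -12 for B -> changes
(B) A[0,1] + A[1,0]: 2 for A, 12 for B -> changes
(C) A[0,0]: 2 for A, 4 for B -> changes
(D) A[0,0] + A[1,1]: 1 for A, 1 for B -> unchanged

Only (D) A[0,0] + A[1,1] = 1 survives (and it does so for every P, not just this one), so it is the invariant.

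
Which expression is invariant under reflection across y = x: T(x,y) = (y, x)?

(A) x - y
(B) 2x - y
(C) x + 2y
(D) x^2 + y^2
D

The map is reflection across y = x: T(x,y) = (y, x).
Substitute the transformed coordinates into each option and compare with the original:
(A) x - y  ->  (y) - (x) = -x + y   [differs from x - y: not invariant]
(B) 2x - y  ->  2(y) - (x) = -x + 2y   [differs from 2x - y: not invariant]
(C) x + 2y  ->  (y) + 2(x) = 2x + y   [differs from x + 2y: not invariant]
(D) x^2 + y^2  ->  (y)^2 + (x)^2 = x^2 + y^2   [equals x^2 + y^2: invariant]

Only option (D), x^2 + y^2, is unchanged by the transformation.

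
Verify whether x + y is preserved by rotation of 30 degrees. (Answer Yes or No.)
No

Applying rotation by 30 degrees: x' = x*cos(30 degrees) - y*sin(30 degrees) = sqrt(3)x/2 - y/2, y' = x*sin(30 degrees) + y*cos(30 degrees) = x/2 + sqrt(3)y/2

Substituting into x + y:
(sqrt(3)x/2 - y/2) + (x/2 + sqrt(3)y/2)
= x/2 + sqrt(3)x/2 - y/2 + sqrt(3)y/2

This differs from the original expression x + y, so it is NOT invariant.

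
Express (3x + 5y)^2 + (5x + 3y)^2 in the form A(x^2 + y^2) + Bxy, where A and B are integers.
34(x^2 + y^2) + 60xy

Expanding: (3x + 5y)^2 = 9x^2 + 30xy + 25y^2
(5x + 3y)^2 = 25x^2 + 30xy + 9y^2
Sum = (9+25)(x^2+y^2) + 60xy = 34(x^2 + y^2) + 60xy
This is symmetric in x and y.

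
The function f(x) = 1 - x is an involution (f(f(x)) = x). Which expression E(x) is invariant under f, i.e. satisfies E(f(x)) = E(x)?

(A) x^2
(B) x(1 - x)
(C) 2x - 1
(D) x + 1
B

Replace x by f(x) = 1 - x in each option and simplify. As a quick numerical cross-check, also compare E(4) with E(f(4)) = E(-3).

(A) x^2  ->  (1 - x)^2 = (x - 1)^2; check: E(4) = 16 but E(-3) = 9.   [not invariant]
(B) x(1 - x)  ->  (1 - x)(1 - (1 - x)), which simplifies back to x(1 - x); check: E(4) = -12, E(-3) = -12.   [invariant]
(C) 2x - 1  ->  2(1 - x) - 1 = 1 - 2x; check: E(4) = 7 but E(-3) = -7.   [not invariant]
(D) x + 1  ->  (1 - x) + 1 = 2 - x; check: E(4) = 5 but E(-3) = -2.   [not invariant]

Only (B) is unchanged. E is symmetric under swapping x with f(x) = 1 - x, which is exactly what an involution does.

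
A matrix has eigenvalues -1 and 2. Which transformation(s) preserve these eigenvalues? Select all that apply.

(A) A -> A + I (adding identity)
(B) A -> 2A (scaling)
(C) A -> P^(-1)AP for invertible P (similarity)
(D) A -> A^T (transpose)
C and D

Eigenvalues are preserved by:
1. Similarity transformations: A -> P^(-1)AP (same characteristic polynomial)
2. Transpose: A^T has the same eigenvalues as A

Eigenvalues are NOT preserved by:
- Adding identity: eigenvalues become -1+1, 2+1
- Scaling: eigenvalues become -2, 4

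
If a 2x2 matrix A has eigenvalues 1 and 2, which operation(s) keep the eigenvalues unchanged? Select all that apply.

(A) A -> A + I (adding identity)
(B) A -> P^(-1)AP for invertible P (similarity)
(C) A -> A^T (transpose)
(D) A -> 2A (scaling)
B and C

Eigenvalues are preserved by:
1. Similarity transformations: A -> P^(-1)AP (same characteristic polynomial)
2. Transpose: A^T has the same eigenvalues as A

Eigenvalues are NOT preserved by:
- Adding identity: eigenvalues become 1+1, 2+1
- Scaling: eigenvalues become 2, 4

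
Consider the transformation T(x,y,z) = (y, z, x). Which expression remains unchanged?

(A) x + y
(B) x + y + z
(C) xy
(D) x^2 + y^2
B

Apply T(x,y,z) = (y, z, x) to each option, i.e. replace (x, y, z) by the transformed coordinates.
Substitute the transformed coordinates into each option and compare with the original:
(A) x + y  ->  (y) + (z) = y + z   [differs from x + y: not invariant]
(B) x + y + z  ->  (y) + (z) + (x) = x + y + z   [equals x + y + z: invariant]
(C) xy  ->  (y)(z) = yz   [differs from xy: not invariant]
(D) x^2 + y^2  ->  (y)^2 + (z)^2 = y^2 + z^2   [differs from x^2 + y^2: not invariant]

Only option (B), x + y + z, is unchanged by the transformation.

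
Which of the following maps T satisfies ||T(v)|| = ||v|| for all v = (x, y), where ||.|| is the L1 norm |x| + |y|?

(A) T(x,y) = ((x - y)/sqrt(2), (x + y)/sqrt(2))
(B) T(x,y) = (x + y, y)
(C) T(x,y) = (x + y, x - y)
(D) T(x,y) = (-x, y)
D

A transformation preserves a norm if ||T(v)|| = ||v|| for every v; a single vector where the norm changes rules an option out.

(A) T(x,y) = ((x - y)/sqrt(2), (x + y)/sqrt(2)): v = (1, 0) has norm |1| + |0| = 1, but T(v) = (sqrt(2)/2, sqrt(2)/2) has norm sqrt(2) -- not preserved.
(B) T(x,y) = (x + y, y): v = (0, 1) has norm |0| + |1| = 1, but T(v) = (1, 1) has norm 2 -- not preserved.
(C) T(x,y) = (x + y, x - y): v = (1, 0) has norm |1| + |0| = 1, but T(v) = (1, 1) has norm 2 -- not preserved.
(D) T(x,y) = (-x, y): preserves the norm -- it only permutes the coordinates and/or flips signs, which leaves |x| + |y| unchanged.

Therefore the answer is (D).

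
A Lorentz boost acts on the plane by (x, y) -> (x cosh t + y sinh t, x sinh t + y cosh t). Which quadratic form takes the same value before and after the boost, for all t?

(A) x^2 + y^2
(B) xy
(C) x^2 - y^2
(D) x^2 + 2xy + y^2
C

Write x' = x cosh t + y sinh t, y' = x sinh t + y cosh t and substitute into each option:
(A) x^2 + y^2: (x cosh t + y sinh t)^2 + (x sinh t + y cosh t)^2 = (x^2 + y^2)(cosh^2 t + sinh^2 t) + 4xy sinh t cosh t = (x^2 + y^2) cosh 2t + 2xy sinh 2t   [not invariant for t != 0]
(B) xy: (x cosh t + y sinh t)(x sinh t + y cosh t) = xy(cosh^2 t + sinh^2 t) + (x^2 + y^2) sinh t cosh t = xy cosh 2t + (x^2 + y^2)(sinh 2t)/2   [not invariant for t != 0]
(C) x^2 - y^2: (x cosh t + y sinh t)^2 - (x sinh t + y cosh t)^2 = x^2(cosh^2 t - sinh^2 t) + 2xy(cosh t sinh t - sinh t cosh t) + y^2(sinh^2 t - cosh^2 t) = x^2 - y^2   [invariant, using cosh^2 t - sinh^2 t = 1]
(D) x^2 + 2xy + y^2: (x' + y')^2 with x' + y' = (x + y)(cosh t + sinh t) = (x + y)e^t, so it becomes (x + y)^2 e^(2t)   [not invariant for t != 0]

Only (C) x^2 - y^2 is unchanged; it is the Minkowski form preserved by Lorentz boosts, just as x^2 + y^2 is preserved by ordinary rotations.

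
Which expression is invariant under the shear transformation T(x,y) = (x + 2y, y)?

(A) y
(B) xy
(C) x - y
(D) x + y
A

Under the shear T(x,y) = (x + 2y, y):
Substitute the transformed coordinates into each option and compare with the original:
(A) y  ->  (y) = y   [equals y: invariant]
(B) xy  ->  (x + 2y)(y) = xy + 2y^2   [differs from xy: not invariant]
(C) x - y  ->  (x + 2y) - (y) = x + y   [differs from x - y: not invariant]
(D) x + y  ->  (x + 2y) + (y) = x + 3y   [differs from x + y: not invariant]

Only option (A), y, is unchanged by the transformation.
A horizontal shear moves points parallel to the x-axis, so the y-coordinate (and any function of y alone) is unchanged.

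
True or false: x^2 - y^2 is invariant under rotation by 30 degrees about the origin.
False

Applying rotation by 30 degrees: x' = x*cos(30 degrees) - y*sin(30 degrees) = sqrt(3)x/2 - y/2, y' = x*sin(30 degrees) + y*cos(30 degrees) = x/2 + sqrt(3)y/2

Substituting into x^2 - y^2:
(sqrt(3)x/2 - y/2)^2 - (x/2 + sqrt(3)y/2)^2
= x^2/2 - sqrt(3)xy - y^2/2

This differs from the original expression x^2 - y^2, so it is NOT invariant.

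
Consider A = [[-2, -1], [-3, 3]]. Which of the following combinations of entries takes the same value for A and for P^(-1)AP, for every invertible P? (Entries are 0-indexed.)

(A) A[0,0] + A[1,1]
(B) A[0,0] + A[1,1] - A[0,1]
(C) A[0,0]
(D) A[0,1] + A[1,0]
A

A[0,0] + A[1,1] is the trace of A. By the cyclic property of the trace, tr(P^(-1)AP) = tr(APP^(-1)) = tr(A), so it is the same for every matrix similar to A.

The other combinations are not similarity invariants. For example, take P = [[1, -1], [0, 1]] (det P = 1), so P^(-1) = [[1, 1], [0, 1]] and
B = P^(-1)AP = [[-5, 7], [-3, 6]].
Evaluating each option on A and on B:
(A) A[0,0] + A[1,1]: 1 for A, 1 for B -> unchanged
(B) A[0,0] + A[1,1] - A[0,1]: 2 for A, -6 for B -> changes
(C) A[0,0]: -2 for A, -5 for B -> changes
(D) A[0,1] + A[1,0]: -4 for A, 4 for B -> changes

Only (A) A[0,0] + A[1,1] = 1 survives (and it does so for every P, not just this one), so it is the invariant.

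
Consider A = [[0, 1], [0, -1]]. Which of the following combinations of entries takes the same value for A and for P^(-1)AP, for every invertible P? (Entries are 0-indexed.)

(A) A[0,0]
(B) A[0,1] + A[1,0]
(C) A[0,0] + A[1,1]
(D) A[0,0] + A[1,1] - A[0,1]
C

A[0,0] + A[1,1] is the trace of A. By the cyclic property of the trace, tr(P^(-1)AP) = tr(APP^(-1)) = tr(A), so it is the same for every matrix similar to A.

The other combinations are not similarity invariants. For example, take P = [[2, 1], [1, 1]] (det P = 1), so P^(-1) = [[1, -1], [-1, 2]] and
B = P^(-1)AP = [[2, 2], [-3, -3]].
Evaluating each option on A and on B:
(A) A[0,0]: 0 for A, 2 for B -> changes
(B) A[0,1] + A[1,0]: 1 for A, -1 for B -> changes
(C) A[0,0] + A[1,1]: -1 for A, -1 for B -> unchanged
(D) A[0,0] + A[1,1] - A[0,1]: -2 for A, -3 for B -> changes

Only (C) A[0,0] + A[1,1] = -1 survives (and it does so for every P, not just this one), so it is the invariant.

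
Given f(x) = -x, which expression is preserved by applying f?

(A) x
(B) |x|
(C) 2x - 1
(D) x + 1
B

For f(x) = -x:
Applying f replaces x by -x. Since |-x| = |x|, the absolute value is unchanged by f, whereas x -> -x, 2x - 1 -> -2x - 1 and x + 1 -> -x + 1 all change.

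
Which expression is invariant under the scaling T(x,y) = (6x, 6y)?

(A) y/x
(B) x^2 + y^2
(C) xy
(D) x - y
A

Under the uniform scaling T(x,y) = (6x, 6y):
Substitute the transformed coordinates into each option and compare with the original:
(A) y/x  ->  (6y)/(6x) = y/x   [equals y/x: invariant]
(B) x^2 + y^2  ->  (6x)^2 + (6y)^2 = 36x^2 + 36y^2   [differs from x^2 + y^2: not invariant]
(C) xy  ->  (6x)(6y) = 36xy   [differs from xy: not invariant]
(D) x - y  ->  (6x) - (6y) = 6x - 6y   [differs from x - y: not invariant]

Only option (A), y/x, is unchanged by the transformation.
The common factor 6 cancels in a ratio of coordinates, while sums, products and sums of squares pick up factors of 6 or 36.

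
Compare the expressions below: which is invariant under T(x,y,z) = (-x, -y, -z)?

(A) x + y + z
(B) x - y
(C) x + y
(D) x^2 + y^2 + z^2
D

Apply T(x,y,z) = (-x, -y, -z) to each option, i.e. replace (x, y, z) by the transformed coordinates.
Substitute the transformed coordinates into each option and compare with the original:
(A) x + y + z  ->  (-x) + (-y) + (-z) = -x - y - z   [differs from x + y + z: not invariant]
(B) x - y  ->  (-x) - (-y) = -x + y   [differs from x - y: not invariant]
(C) x + y  ->  (-x) + (-y) = -x - y   [differs from x + y: not invariant]
(D) x^2 + y^2 + z^2  ->  (-x)^2 + (-y)^2 + (-z)^2 = x^2 + y^2 + z^2   [equals x^2 + y^2 + z^2: invariant]

Only option (D), x^2 + y^2 + z^2, is unchanged by the transformation.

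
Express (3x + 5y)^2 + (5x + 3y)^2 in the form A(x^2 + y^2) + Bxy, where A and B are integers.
34(x^2 + y^2) + 60xy

Expanding: (3x + 5y)^2 = 9x^2 + 30xy + 25y^2
(5x + 3y)^2 = 25x^2 + 30xy + 9y^2
Sum = (9+25)(x^2+y^2) + 60xy = 34(x^2 + y^2) + 60xy
This is symmetric in x and y.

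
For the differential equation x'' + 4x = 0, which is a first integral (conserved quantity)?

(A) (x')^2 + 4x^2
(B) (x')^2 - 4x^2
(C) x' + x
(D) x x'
A

A first integral I satisfies dI/dt = 0 along every solution. Differentiate each option and use the equation of motion:
(A) d/dt[(x')^2 + 4x^2] = 2x'x'' + 8x x' = 2x'(-4x) + 8x x' = 0
(B) d/dt[(x')^2 - 4x^2] = 2x'x'' - 8x x' = -16x x', not identically 0
(C) d/dt[x' + x] = x'' + x' = -4x + x', not identically 0
(D) d/dt[x x'] = (x')^2 + x x'' = (x')^2 - 4x^2, not identically 0

Only (A) has zero time-derivative. So the energy-like quantity (x')^2 + 4x^2 is the first integral.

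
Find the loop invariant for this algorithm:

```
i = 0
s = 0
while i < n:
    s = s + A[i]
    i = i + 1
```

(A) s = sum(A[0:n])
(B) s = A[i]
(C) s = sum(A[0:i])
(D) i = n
C

A loop invariant must hold before the first iteration and be re-established by every execution of the body.

(C) s = sum(A[0:i]): Initially i = 0 and s = 0 = sum of the empty slice A[0:0]. If s = sum(A[0:i]) holds at the top of an iteration, the body sets s to sum(A[0:i]) + A[i] = sum(A[0:i+1]) and then i to i+1, so s = sum(A[0:i]) holds again. At exit i = n, giving s = sum(A[0:n]).

The other options fail:
(A) s = sum(A[0:n]): false before the loop (s = 0, not the full sum) -- it only becomes true at exit.
(B) s = A[i]: after the first iteration s = A[0] but i = 1, so s = A[i] compares s with the wrong element (and fails in general).
(D) i = n: false initially (i = 0); it is the exit condition, not an invariant.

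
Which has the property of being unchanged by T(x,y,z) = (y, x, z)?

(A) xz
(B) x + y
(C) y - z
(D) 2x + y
B

Apply T(x,y,z) = (y, x, z) to each option, i.e. replace (x, y, z) by the transformed coordinates.
Substitute the transformed coordinates into each option and compare with the original:
(A) xz  ->  (y)(z) = yz   [differs from xz: not invariant]
(B) x + y  ->  (y) + (x) = x + y   [equals x + y: invariant]
(C) y - z  ->  (x) - (z) = x - z   [differs from y - z: not invariant]
(D) 2x + y  ->  2(y) + (x) = x + 2y   [differs from 2x + y: not invariant]

Only option (B), x + y, is unchanged by the transformation.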